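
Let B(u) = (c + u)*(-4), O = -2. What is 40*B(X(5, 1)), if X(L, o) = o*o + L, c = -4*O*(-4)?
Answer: 4160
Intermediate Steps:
c = -32 (c = -4*(-2)*(-4) = 8*(-4) = -32)
X(L, o) = L + o**2 (X(L, o) = o**2 + L = L + o**2)
B(u) = 128 - 4*u (B(u) = (-32 + u)*(-4) = 128 - 4*u)
40*B(X(5, 1)) = 40*(128 - 4*(5 + 1**2)) = 40*(128 - 4*(5 + 1)) = 40*(128 - 4*6) = 40*(128 - 24) = 40*104 = 4160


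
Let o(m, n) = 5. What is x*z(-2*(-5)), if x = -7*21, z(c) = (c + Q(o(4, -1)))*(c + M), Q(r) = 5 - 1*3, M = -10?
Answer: 0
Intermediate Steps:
Q(r) = 2 (Q(r) = 5 - 3 = 2)
z(c) = (-10 + c)*(2 + c) (z(c) = (c + 2)*(c - 10) = (2 + c)*(-10 + c) = (-10 + c)*(2 + c))
x = -147
x*z(-2*(-5)) = -147*(-20 + (-2*(-5))² - (-16)*(-5)) = -147*(-20 + 10² - 8*10) = -147*(-20 + 100 - 80) = -147*0 = 0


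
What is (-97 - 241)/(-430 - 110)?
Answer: 169/270 ≈ 0.62593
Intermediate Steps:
(-97 - 241)/(-430 - 110) = -338/(-540) = -338*(-1/540) = 169/270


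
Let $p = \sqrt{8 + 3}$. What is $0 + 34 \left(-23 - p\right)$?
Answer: $-782 - 34 \sqrt{11} \approx -894.77$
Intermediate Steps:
$p = \sqrt{11} \approx 3.3166$
$0 + 34 \left(-23 - p\right) = 0 + 34 \left(-23 - \sqrt{11}\right) = 0 - \left(782 + 34 \sqrt{11}\right) = -782 - 34 \sqrt{11}$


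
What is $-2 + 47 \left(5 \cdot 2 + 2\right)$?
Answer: $562$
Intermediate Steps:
$-2 + 47 \left(5 \cdot 2 + 2\right) = -2 + 47 \left(10 + 2\right) = -2 + 47 \cdot 12 = -2 + 564 = 562$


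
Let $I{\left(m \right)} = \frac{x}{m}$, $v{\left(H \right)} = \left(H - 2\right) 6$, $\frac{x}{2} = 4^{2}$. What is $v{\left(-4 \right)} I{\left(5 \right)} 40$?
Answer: $-9216$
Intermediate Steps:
$x = 32$ ($x = 2 \cdot 4^{2} = 2 \cdot 16 = 32$)
$v{\left(H \right)} = -12 + 6 H$ ($v{\left(H \right)} = \left(-2 + H\right) 6 = -12 + 6 H$)
$I{\left(m \right)} = \frac{32}{m}$
$v{\left(-4 \right)} I{\left(5 \right)} 40 = \left(-12 + 6 \left(-4\right)\right) \frac{32}{5} \cdot 40 = \left(-12 - 24\right) 32 \cdot \frac{1}{5} \cdot 40 = \left(-36\right) \frac{32}{5} \cdot 40 = \left(- \frac{1152}{5}\right) 40 = -9216$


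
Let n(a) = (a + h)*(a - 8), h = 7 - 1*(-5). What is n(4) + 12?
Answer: -52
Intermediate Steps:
h = 12 (h = 7 + 5 = 12)
n(a) = (-8 + a)*(12 + a) (n(a) = (a + 12)*(a - 8) = (12 + a)*(-8 + a) = (-8 + a)*(12 + a))
n(4) + 12 = (-96 + 4**2 + 4*4) + 12 = (-96 + 16 + 16) + 12 = -64 + 12 = -52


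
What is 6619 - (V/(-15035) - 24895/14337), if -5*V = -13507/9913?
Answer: 70736428360892809/10684072544175 ≈ 6620.7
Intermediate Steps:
V = 13507/49565 (V = -(-13507)/(5*9913) = -1/5*(-13507/9913) = 13507/49565 ≈ 0.27251)
6619 - (V/(-15035) - 24895/14337) = 6619 - ((13507/49565)/(-15035) - 24895/14337) = 6619 - ((13507/49565)*(-1/15035) - 24895*1/14337) = 6619 - (-13507/745209775 - 24895/14337) = 6619 - 1*(-18552190998484/10684072544175) = 6619 + 18552190998484/10684072544175 = 70736428360892809/10684072544175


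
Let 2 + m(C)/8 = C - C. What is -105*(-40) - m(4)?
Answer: 4216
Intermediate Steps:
m(C) = -16 (m(C) = -16 + 8*(C - C) = -16 + 8*0 = -16 + 0 = -16)
-105*(-40) - m(4) = -105*(-40) - 1*(-16) = 4200 + 16 = 4216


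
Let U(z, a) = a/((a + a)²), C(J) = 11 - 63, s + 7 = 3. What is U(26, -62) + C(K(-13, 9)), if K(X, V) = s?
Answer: -12897/248 ≈ -52.004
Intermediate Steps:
s = -4 (s = -7 + 3 = -4)
K(X, V) = -4
C(J) = -52
U(z, a) = 1/(4*a) (U(z, a) = a/((2*a)²) = a/((4*a²)) = a*(1/(4*a²)) = 1/(4*a))
U(26, -62) + C(K(-13, 9)) = (¼)/(-62) - 52 = (¼)*(-1/62) - 52 = -1/248 - 52 = -12897/248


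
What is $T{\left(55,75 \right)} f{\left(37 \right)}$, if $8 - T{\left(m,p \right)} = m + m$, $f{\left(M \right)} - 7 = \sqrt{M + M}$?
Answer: $-714 - 102 \sqrt{74} \approx -1591.4$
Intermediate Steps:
$f{\left(M \right)} = 7 + \sqrt{2} \sqrt{M}$ ($f{\left(M \right)} = 7 + \sqrt{M + M} = 7 + \sqrt{2 M} = 7 + \sqrt{2} \sqrt{M}$)
$T{\left(m,p \right)} = 8 - 2 m$ ($T{\left(m,p \right)} = 8 - \left(m + m\right) = 8 - 2 m$)
$T{\left(55,75 \right)} f{\left(37 \right)} = \left(8 - 110\right) \left(7 + \sqrt{2} \sqrt{37}\right) = \left(8 - 110\right) \left(7 + \sqrt{74}\right) = - 102 \left(7 + \sqrt{74}\right) = -714 - 102 \sqrt{74}$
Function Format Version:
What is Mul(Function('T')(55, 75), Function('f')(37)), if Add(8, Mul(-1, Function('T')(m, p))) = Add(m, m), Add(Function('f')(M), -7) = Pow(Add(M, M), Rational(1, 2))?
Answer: Add(-714, Mul(-102, Pow(74, Rational(1, 2)))) ≈ -1591.4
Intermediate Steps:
Function('f')(M) = Add(7, Mul(Pow(2, Rational(1, 2)), Pow(M, Rational(1, 2)))) (Function('f')(M) = Add(7, Pow(Add(M, M), Rational(1, 2))) = Add(7, Pow(Mul(2, M), Rational(1, 2))) = Add(7, Mul(Pow(2, Rational(1, 2)), Pow(M, Rational(1, 2)))))
Function('T')(m, p) = Add(8, Mul(-2, m)) (Function('T')(m, p) = Add(8, Mul(-1, Add(m, m))) = Add(8, Mul(-1, Mul(2, m))) = Add(8, Mul(-2, m)))
Mul(Function('T')(55, 75), Function('f')(37)) = Mul(Add(8, Mul(-2, 55)), Add(7, Mul(Pow(2, Rational(1, 2)), Pow(37, Rational(1, 2))))) = Mul(Add(8, -110), Add(7, Pow(74, Rational(1, 2)))) = Mul(-102, Add(7, Pow(74, Rational(1, 2)))) = Add(-714, Mul(-102, Pow(74, Rational(1, 2))))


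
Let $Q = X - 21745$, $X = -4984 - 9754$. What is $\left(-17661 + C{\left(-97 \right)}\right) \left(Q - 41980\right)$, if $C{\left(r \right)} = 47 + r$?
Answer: $1389658193$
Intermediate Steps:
$X = -14738$ ($X = -4984 - 9754 = -14738$)
$Q = -36483$ ($Q = -14738 - 21745 = -36483$)
$\left(-17661 + C{\left(-97 \right)}\right) \left(Q - 41980\right) = \left(-17661 + \left(47 - 97\right)\right) \left(-36483 - 41980\right) = \left(-17661 - 50\right) \left(-78463\right) = \left(-17711\right) \left(-78463\right) = 1389658193$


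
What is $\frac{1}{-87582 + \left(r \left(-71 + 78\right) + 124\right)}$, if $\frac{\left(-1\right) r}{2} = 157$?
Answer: $- \frac{1}{89656} \approx -1.1154 \cdot 10^{-5}$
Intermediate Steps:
$r = -314$ ($r = \left(-2\right) 157 = -314$)
$\frac{1}{-87582 + \left(r \left(-71 + 78\right) + 124\right)} = \frac{1}{-87582 + \left(- 314 \left(-71 + 78\right) + 124\right)} = \frac{1}{-87582 + \left(\left(-314\right) 7 + 124\right)} = \frac{1}{-87582 + \left(-2198 + 124\right)} = \frac{1}{-87582 - 2074} = \frac{1}{-89656} = - \frac{1}{89656}$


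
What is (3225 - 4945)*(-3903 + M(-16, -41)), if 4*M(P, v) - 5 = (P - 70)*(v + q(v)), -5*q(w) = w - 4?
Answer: 5527650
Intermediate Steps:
q(w) = ⅘ - w/5 (q(w) = -(w - 4)/5 = -(-4 + w)/5 = ⅘ - w/5)
M(P, v) = 5/4 + (-70 + P)*(⅘ + 4*v/5)/4 (M(P, v) = 5/4 + ((P - 70)*(v + (⅘ - v/5)))/4 = 5/4 + ((-70 + P)*(⅘ + 4*v/5))/4 = 5/4 + (-70 + P)*(⅘ + 4*v/5)/4)
(3225 - 4945)*(-3903 + M(-16, -41)) = (3225 - 4945)*(-3903 + (-51/4 - 14*(-41) + (⅕)*(-16) + (⅕)*(-16)*(-41))) = -1720*(-3903 + (-51/4 + 574 - 16/5 + 656/5)) = -1720*(-3903 + 2757/4) = -1720*(-12855/4) = 5527650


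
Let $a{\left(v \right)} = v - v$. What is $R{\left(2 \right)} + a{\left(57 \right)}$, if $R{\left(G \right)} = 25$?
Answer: $25$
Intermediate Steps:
$a{\left(v \right)} = 0$
$R{\left(2 \right)} + a{\left(57 \right)} = 25 + 0 = 25$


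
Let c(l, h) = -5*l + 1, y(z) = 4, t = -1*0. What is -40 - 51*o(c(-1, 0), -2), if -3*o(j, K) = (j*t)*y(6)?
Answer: -40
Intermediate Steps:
t = 0
c(l, h) = 1 - 5*l
o(j, K) = 0 (o(j, K) = -j*0*4/3 = -0*4 = -⅓*0 = 0)
-40 - 51*o(c(-1, 0), -2) = -40 - 51*0 = -40 + 0 = -40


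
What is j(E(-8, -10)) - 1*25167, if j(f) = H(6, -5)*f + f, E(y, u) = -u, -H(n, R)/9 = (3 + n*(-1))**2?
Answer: -25967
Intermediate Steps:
H(n, R) = -9*(3 - n)**2 (H(n, R) = -9*(3 + n*(-1))**2 = -9*(3 - n)**2)
j(f) = -80*f (j(f) = (-9*(-3 + 6)**2)*f + f = (-9*3**2)*f + f = (-9*9)*f + f = -81*f + f = -80*f)
j(E(-8, -10)) - 1*25167 = -(-80)*(-10) - 1*25167 = -80*10 - 25167 = -800 - 25167 = -25967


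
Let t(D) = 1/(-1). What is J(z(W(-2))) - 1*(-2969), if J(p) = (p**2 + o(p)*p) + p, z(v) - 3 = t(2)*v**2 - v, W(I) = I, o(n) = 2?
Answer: 2973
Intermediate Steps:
t(D) = -1
z(v) = 3 - v - v**2 (z(v) = 3 + (-v**2 - v) = 3 + (-v - v**2) = 3 - v - v**2)
J(p) = p**2 + 3*p (J(p) = (p**2 + 2*p) + p = p**2 + 3*p)
J(z(W(-2))) - 1*(-2969) = (3 - 1*(-2) - 1*(-2)**2)*(3 + (3 - 1*(-2) - 1*(-2)**2)) - 1*(-2969) = (3 + 2 - 1*4)*(3 + (3 + 2 - 1*4)) + 2969 = (3 + 2 - 4)*(3 + (3 + 2 - 4)) + 2969 = 1*(3 + 1) + 2969 = 1*4 + 2969 = 4 + 2969 = 2973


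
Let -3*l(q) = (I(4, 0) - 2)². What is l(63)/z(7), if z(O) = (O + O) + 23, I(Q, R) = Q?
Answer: -4/111 ≈ -0.036036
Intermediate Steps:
z(O) = 23 + 2*O (z(O) = 2*O + 23 = 23 + 2*O)
l(q) = -4/3 (l(q) = -(4 - 2)²/3 = -⅓*2² = -⅓*4 = -4/3)
l(63)/z(7) = -4/(3*(23 + 2*7)) = -4/(3*(23 + 14)) = -4/3/37 = -4/3*1/37 = -4/111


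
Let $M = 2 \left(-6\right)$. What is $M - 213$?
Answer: $-225$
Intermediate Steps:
$M = -12$
$M - 213 = -12 - 213 = -225$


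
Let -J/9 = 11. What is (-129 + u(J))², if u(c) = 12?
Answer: 13689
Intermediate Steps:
J = -99 (J = -9*11 = -99)
(-129 + u(J))² = (-129 + 12)² = (-117)² = 13689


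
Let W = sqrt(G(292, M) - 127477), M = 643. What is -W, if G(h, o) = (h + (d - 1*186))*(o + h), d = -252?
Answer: -I*sqrt(263987) ≈ -513.8*I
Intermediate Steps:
G(h, o) = (-438 + h)*(h + o) (G(h, o) = (h + (-252 - 1*186))*(o + h) = (h + (-252 - 186))*(h + o) = (h - 438)*(h + o) = (-438 + h)*(h + o))
W = I*sqrt(263987) (W = sqrt((292**2 - 438*292 - 438*643 + 292*643) - 127477) = sqrt((85264 - 127896 - 281634 + 187756) - 127477) = sqrt(-136510 - 127477) = sqrt(-263987) = I*sqrt(263987) ≈ 513.8*I)
-W = -I*sqrt(263987)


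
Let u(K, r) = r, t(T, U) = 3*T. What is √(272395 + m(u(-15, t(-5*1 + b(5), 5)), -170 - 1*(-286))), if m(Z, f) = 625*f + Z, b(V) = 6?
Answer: 9*√4258 ≈ 587.28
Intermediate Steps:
m(Z, f) = Z + 625*f
√(272395 + m(u(-15, t(-5*1 + b(5), 5)), -170 - 1*(-286))) = √(272395 + (3*(-5*1 + 6) + 625*(-170 - 1*(-286)))) = √(272395 + (3*(-5 + 6) + 625*(-170 + 286))) = √(272395 + (3*1 + 625*116)) = √(272395 + (3 + 72500)) = √(272395 + 72503) = √344898 = 9*√4258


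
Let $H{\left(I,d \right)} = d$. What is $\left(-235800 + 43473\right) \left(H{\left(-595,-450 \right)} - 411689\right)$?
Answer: $79265457453$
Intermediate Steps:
$\left(-235800 + 43473\right) \left(H{\left(-595,-450 \right)} - 411689\right) = \left(-235800 + 43473\right) \left(-450 - 411689\right) = \left(-192327\right) \left(-412139\right) = 79265457453$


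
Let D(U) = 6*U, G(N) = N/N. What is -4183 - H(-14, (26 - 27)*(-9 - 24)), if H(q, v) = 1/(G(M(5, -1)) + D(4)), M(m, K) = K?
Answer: -104576/25 ≈ -4183.0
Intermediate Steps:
G(N) = 1
H(q, v) = 1/25 (H(q, v) = 1/(1 + 6*4) = 1/(1 + 24) = 1/25)
-4183 - H(-14, (26 - 27)*(-9 - 24)) = -4183 - 1*1/25 = -4183 - 1/25 = -104576/25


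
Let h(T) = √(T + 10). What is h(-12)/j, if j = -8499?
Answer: -I*√2/8499 ≈ -0.0001664*I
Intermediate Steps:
h(T) = √(10 + T)
h(-12)/j = √(10 - 12)/(-8499) = √(-2)*(-1/8499) = (I*√2)*(-1/8499) = -I*√2/8499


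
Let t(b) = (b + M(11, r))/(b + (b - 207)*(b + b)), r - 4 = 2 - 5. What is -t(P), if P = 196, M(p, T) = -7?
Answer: 9/196 ≈ 0.045918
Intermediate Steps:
r = 1 (r = 4 + (2 - 5) = 4 - 3 = 1)
t(b) = (-7 + b)/(b + 2*b*(-207 + b)) (t(b) = (b - 7)/(b + (b - 207)*(b + b)) = (-7 + b)/(b + (-207 + b)*(2*b)) = (-7 + b)/(b + 2*b*(-207 + b)))
-t(P) = -(-7 + 196)/(196*(-413 + 2*196)) = -189/(196*(-413 + 392)) = -189/(196*(-21)) = -(-1)*189/(196*21) = -1*(-9/196) = 9/196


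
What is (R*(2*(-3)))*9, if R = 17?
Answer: -918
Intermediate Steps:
(R*(2*(-3)))*9 = (17*(2*(-3)))*9 = (17*(-6))*9 = -102*9 = -918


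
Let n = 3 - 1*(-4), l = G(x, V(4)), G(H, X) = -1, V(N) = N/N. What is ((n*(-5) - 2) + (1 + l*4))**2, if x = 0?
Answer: 1600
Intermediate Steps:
V(N) = 1
l = -1
n = 7 (n = 3 + 4 = 7)
((n*(-5) - 2) + (1 + l*4))**2 = ((7*(-5) - 2) + (1 - 1*4))**2 = ((-35 - 2) + (1 - 4))**2 = (-37 - 3)**2 = (-40)**2 = 1600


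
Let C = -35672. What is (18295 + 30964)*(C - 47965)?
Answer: -4119874983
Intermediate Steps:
(18295 + 30964)*(C - 47965) = (18295 + 30964)*(-35672 - 47965) = 49259*(-83637) = -4119874983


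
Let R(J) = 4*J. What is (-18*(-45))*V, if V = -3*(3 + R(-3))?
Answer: 21870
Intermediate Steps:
V = 27 (V = -3*(3 + 4*(-3)) = -3*(3 - 12) = -3*(-9) = 27)
(-18*(-45))*V = -18*(-45)*27 = 810*27 = 21870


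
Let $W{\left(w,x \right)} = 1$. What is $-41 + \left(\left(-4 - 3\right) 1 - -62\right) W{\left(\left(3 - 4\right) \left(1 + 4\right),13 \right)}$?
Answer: $14$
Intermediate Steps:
$-41 + \left(\left(-4 - 3\right) 1 - -62\right) W{\left(\left(3 - 4\right) \left(1 + 4\right),13 \right)} = -41 + \left(\left(-4 - 3\right) 1 - -62\right) 1 = -41 + \left(\left(-7\right) 1 + 62\right) 1 = -41 + \left(-7 + 62\right) 1 = -41 + 55 \cdot 1 = -41 + 55 = 14$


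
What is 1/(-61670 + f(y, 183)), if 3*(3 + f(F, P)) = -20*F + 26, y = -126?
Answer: -3/182473 ≈ -1.6441e-5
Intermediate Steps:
f(F, P) = 17/3 - 20*F/3 (f(F, P) = -3 + (-20*F + 26)/3 = -3 + (26 - 20*F)/3 = -3 + (26/3 - 20*F/3) = 17/3 - 20*F/3)
1/(-61670 + f(y, 183)) = 1/(-61670 + (17/3 - 20/3*(-126))) = 1/(-61670 + (17/3 + 840)) = 1/(-61670 + 2537/3) = 1/(-182473/3) = -3/182473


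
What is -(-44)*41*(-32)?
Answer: -57728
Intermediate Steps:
-(-44)*41*(-32) = -44*(-41)*(-32) = 1804*(-32) = -57728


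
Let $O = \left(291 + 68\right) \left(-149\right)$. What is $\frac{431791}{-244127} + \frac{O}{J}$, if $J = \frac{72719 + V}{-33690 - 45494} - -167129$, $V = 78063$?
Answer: $- \frac{3374132117363151}{1615362964177079} \approx -2.0888$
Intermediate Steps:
$O = -53491$ ($O = 359 \left(-149\right) = -53491$)
$J = \frac{6616895977}{39592}$ ($J = \frac{72719 + 78063}{-33690 - 45494} - -167129 = \frac{150782}{-79184} + 167129 = 150782 \left(- \frac{1}{79184}\right) + 167129 = - \frac{75391}{39592} + 167129 = \frac{6616895977}{39592} \approx 1.6713 \cdot 10^{5}$)
$\frac{431791}{-244127} + \frac{O}{J} = \frac{431791}{-244127} - \frac{53491}{\frac{6616895977}{39592}} = 431791 \left(- \frac{1}{244127}\right) - \frac{2117815672}{6616895977} = - \frac{431791}{244127} - \frac{2117815672}{6616895977} = - \frac{3374132117363151}{1615362964177079}$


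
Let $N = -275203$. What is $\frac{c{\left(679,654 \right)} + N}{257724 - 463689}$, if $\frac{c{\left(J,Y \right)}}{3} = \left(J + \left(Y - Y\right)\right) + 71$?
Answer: $\frac{272953}{205965} \approx 1.3252$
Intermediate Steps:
$c{\left(J,Y \right)} = 213 + 3 J$ ($c{\left(J,Y \right)} = 3 \left(\left(J + \left(Y - Y\right)\right) + 71\right) = 3 \left(\left(J + 0\right) + 71\right) = 3 \left(J + 71\right) = 3 \left(71 + J\right) = 213 + 3 J$)
$\frac{c{\left(679,654 \right)} + N}{257724 - 463689} = \frac{\left(213 + 3 \cdot 679\right) - 275203}{257724 - 463689} = \frac{\left(213 + 2037\right) - 275203}{-205965} = \left(2250 - 275203\right) \left(- \frac{1}{205965}\right) = \left(-272953\right) \left(- \frac{1}{205965}\right) = \frac{272953}{205965}$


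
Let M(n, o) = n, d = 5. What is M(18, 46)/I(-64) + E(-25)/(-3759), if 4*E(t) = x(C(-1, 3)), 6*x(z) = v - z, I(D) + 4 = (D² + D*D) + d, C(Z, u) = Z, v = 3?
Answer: 132593/61594974 ≈ 0.0021527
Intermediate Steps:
I(D) = 1 + 2*D² (I(D) = -4 + ((D² + D*D) + 5) = -4 + ((D² + D²) + 5) = -4 + (2*D² + 5) = -4 + (5 + 2*D²) = 1 + 2*D²)
x(z) = ½ - z/6 (x(z) = (3 - z)/6 = ½ - z/6)
E(t) = ⅙ (E(t) = (½ - ⅙*(-1))/4 = (½ + ⅙)/4 = (¼)*(⅔) = ⅙)
M(18, 46)/I(-64) + E(-25)/(-3759) = 18/(1 + 2*(-64)²) + (⅙)/(-3759) = 18/(1 + 2*4096) + (⅙)*(-1/3759) = 18/(1 + 8192) - 1/22554 = 18/8193 - 1/22554 = 18*(1/8193) - 1/22554 = 6/2731 - 1/22554 = 132593/61594974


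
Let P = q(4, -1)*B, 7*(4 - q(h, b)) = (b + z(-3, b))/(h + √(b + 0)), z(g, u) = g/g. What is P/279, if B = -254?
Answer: -1016/279 ≈ -3.6416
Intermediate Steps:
z(g, u) = 1
q(h, b) = 4 - (1 + b)/(7*(h + √b)) (q(h, b) = 4 - (b + 1)/(7*(h + √(b + 0))) = 4 - (1 + b)/(7*(h + √b)))
P = -254*(4 - I)*(112 + 28*I)/119 (P = ((-1 - 1*(-1) + 28*4 + 28*√(-1))/(7*(4 + √(-1))))*(-254) = ((-1 + 1 + 112 + 28*I)/(7*(4 + I)))*(-254) = (((4 - I)/17)*(112 + 28*I)/7)*(-254) = ((4 - I)*(112 + 28*I)/119)*(-254) = -254*(4 - I)*(112 + 28*I)/119 ≈ -1016.0)
P/279 = -1016/279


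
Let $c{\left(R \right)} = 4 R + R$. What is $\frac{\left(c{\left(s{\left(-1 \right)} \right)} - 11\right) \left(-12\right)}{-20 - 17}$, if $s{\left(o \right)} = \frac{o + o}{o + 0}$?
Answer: $- \frac{12}{37} \approx -0.32432$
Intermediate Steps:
$s{\left(o \right)} = 2$ ($s{\left(o \right)} = \frac{2 o}{o} = 2$)
$c{\left(R \right)} = 5 R$
$\frac{\left(c{\left(s{\left(-1 \right)} \right)} - 11\right) \left(-12\right)}{-20 - 17} = \frac{\left(5 \cdot 2 - 11\right) \left(-12\right)}{-20 - 17} = \frac{\left(10 - 11\right) \left(-12\right)}{-37} = \left(-1\right) \left(-12\right) \left(- \frac{1}{37}\right) = 12 \left(- \frac{1}{37}\right) = - \frac{12}{37}$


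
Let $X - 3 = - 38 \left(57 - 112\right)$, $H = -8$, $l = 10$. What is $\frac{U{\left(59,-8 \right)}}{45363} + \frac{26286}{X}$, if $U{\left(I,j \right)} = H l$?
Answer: $\frac{91711106}{7303443} \approx 12.557$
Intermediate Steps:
$U{\left(I,j \right)} = -80$ ($U{\left(I,j \right)} = \left(-8\right) 10 = -80$)
$X = 2093$ ($X = 3 - 38 \left(57 - 112\right) = 3 - -2090 = 3 + 2090 = 2093$)
$\frac{U{\left(59,-8 \right)}}{45363} + \frac{26286}{X} = - \frac{80}{45363} + \frac{26286}{2093} = \left(-80\right) \frac{1}{45363} + 26286 \cdot \frac{1}{2093} = - \frac{80}{45363} + \frac{2022}{161} = \frac{91711106}{7303443}$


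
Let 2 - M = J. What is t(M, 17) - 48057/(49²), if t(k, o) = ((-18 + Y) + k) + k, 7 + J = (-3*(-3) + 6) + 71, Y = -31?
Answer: -535460/2401 ≈ -223.02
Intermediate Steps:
J = 79 (J = -7 + ((-3*(-3) + 6) + 71) = -7 + ((9 + 6) + 71) = -7 + (15 + 71) = -7 + 86 = 79)
M = -77 (M = 2 - 1*79 = 2 - 79 = -77)
t(k, o) = -49 + 2*k (t(k, o) = ((-18 - 31) + k) + k = (-49 + k) + k = -49 + 2*k)
t(M, 17) - 48057/(49²) = (-49 + 2*(-77)) - 48057/(49²) = (-49 - 154) - 48057/2401 = -203 - 48057/2401 = -535460/2401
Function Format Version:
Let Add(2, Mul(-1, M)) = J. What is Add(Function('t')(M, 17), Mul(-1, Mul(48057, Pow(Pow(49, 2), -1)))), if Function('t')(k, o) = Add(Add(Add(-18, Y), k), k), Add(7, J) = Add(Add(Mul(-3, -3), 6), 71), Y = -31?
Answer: Rational(-535460, 2401) ≈ -223.02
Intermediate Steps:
J = 79 (J = Add(-7, Add(Add(Mul(-3, -3), 6), 71)) = Add(-7, Add(Add(9, 6), 71)) = Add(-7, Add(15, 71)) = Add(-7, 86) = 79)
M = -77 (M = Add(2, Mul(-1, 79)) = Add(2, -79) = -77)
Function('t')(k, o) = Add(-49, Mul(2, k)) (Function('t')(k, o) = Add(Add(Add(-18, -31), k), k) = Add(Add(-49, k), k) = Add(-49, Mul(2, k)))
Add(Function('t')(M, 17), Mul(-1, Mul(48057, Pow(Pow(49, 2), -1)))) = Add(Add(-49, Mul(2, -77)), Mul(-1, Mul(48057, Pow(Pow(49, 2), -1)))) = Add(Add(-49, -154), Mul(-1, Mul(48057, Pow(2401, -1)))) = Add(-203, Mul(-1, Mul(48057, Rational(1, 2401)))) = Add(-203, Mul(-1, Rational(48057, 2401))) = Add(-203, Rational(-48057, 2401)) = Rational(-535460, 2401)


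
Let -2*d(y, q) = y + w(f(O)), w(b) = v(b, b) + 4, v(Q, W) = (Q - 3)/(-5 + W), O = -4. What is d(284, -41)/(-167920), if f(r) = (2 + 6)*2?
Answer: 3181/3694240 ≈ 0.00086107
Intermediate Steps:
f(r) = 16 (f(r) = 8*2 = 16)
v(Q, W) = (-3 + Q)/(-5 + W)
w(b) = 4 + (-3 + b)/(-5 + b) (w(b) = (-3 + b)/(-5 + b) + 4 = 4 + (-3 + b)/(-5 + b))
d(y, q) = -57/22 - y/2 (d(y, q) = -(y + (-23 + 5*16)/(-5 + 16))/2 = -(y + (-23 + 80)/11)/2 = -(y + (1/11)*57)/2 = -(y + 57/11)/2 = -(57/11 + y)/2 = -57/22 - y/2)
d(284, -41)/(-167920) = (-57/22 - 1/2*284)/(-167920) = (-57/22 - 142)*(-1/167920) = -3181/22*(-1/167920) = 3181/3694240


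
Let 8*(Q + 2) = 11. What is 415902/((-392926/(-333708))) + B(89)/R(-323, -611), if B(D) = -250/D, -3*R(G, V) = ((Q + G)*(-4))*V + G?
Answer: 390956293604987232/1106831088307 ≈ 3.5322e+5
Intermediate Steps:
Q = -5/8 (Q = -2 + (⅛)*11 = -2 + 11/8 = -5/8 ≈ -0.62500)
R(G, V) = -G/3 - V*(5/2 - 4*G)/3 (R(G, V) = -(((-5/8 + G)*(-4))*V + G)/3 = -((5/2 - 4*G)*V + G)/3 = -(V*(5/2 - 4*G) + G)/3 = -(G + V*(5/2 - 4*G))/3 = -G/3 - V*(5/2 - 4*G)/3)
415902/((-392926/(-333708))) + B(89)/R(-323, -611) = 415902/((-392926/(-333708))) + (-250/89)/(-⅚*(-611) - ⅓*(-323) + (4/3)*(-323)*(-611)) = 415902/((-392926*(-1/333708))) + (-250*1/89)/(3055/6 + 323/3 + 789412/3) = 415902/(196463/166854) - 250/(89*1582525/6) = 415902*(166854/196463) - 250/89*6/1582525 = 69394912308/196463 - 60/5633789 = 390956293604987232/1106831088307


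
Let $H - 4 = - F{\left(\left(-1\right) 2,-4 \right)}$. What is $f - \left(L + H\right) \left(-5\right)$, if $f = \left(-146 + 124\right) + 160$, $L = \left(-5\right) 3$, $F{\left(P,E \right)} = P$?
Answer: $93$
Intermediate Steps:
$H = 6$ ($H = 4 - \left(-1\right) 2 = 4 - -2 = 4 + 2 = 6$)
$L = -15$
$f = 138$ ($f = -22 + 160 = 138$)
$f - \left(L + H\right) \left(-5\right) = 138 - \left(-15 + 6\right) \left(-5\right) = 138 - \left(-9\right) \left(-5\right) = 138 - 45 = 93$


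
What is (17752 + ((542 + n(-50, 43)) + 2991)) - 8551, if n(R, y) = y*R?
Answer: 10584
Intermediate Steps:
n(R, y) = R*y
(17752 + ((542 + n(-50, 43)) + 2991)) - 8551 = (17752 + ((542 - 50*43) + 2991)) - 8551 = (17752 + ((542 - 2150) + 2991)) - 8551 = (17752 + (-1608 + 2991)) - 8551 = (17752 + 1383) - 8551 = 19135 - 8551 = 10584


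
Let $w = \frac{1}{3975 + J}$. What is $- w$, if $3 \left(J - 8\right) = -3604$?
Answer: $- \frac{3}{8345} \approx -0.0003595$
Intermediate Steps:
$J = - \frac{3580}{3}$ ($J = 8 + \frac{1}{3} \left(-3604\right) = 8 - \frac{3604}{3} = - \frac{3580}{3} \approx -1193.3$)
$w = \frac{3}{8345}$ ($w = \frac{1}{3975 - \frac{3580}{3}} = \frac{1}{\frac{8345}{3}} = \frac{3}{8345} \approx 0.0003595$)
$- w = \left(-1\right) \frac{3}{8345} = - \frac{3}{8345}$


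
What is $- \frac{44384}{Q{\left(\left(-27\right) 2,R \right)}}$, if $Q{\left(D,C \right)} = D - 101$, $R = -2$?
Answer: $\frac{44384}{155} \approx 286.35$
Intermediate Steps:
$Q{\left(D,C \right)} = -101 + D$
$- \frac{44384}{Q{\left(\left(-27\right) 2,R \right)}} = - \frac{44384}{-101 - 54} = - \frac{44384}{-155} = \left(-44384\right) \left(- \frac{1}{155}\right) = \frac{44384}{155}$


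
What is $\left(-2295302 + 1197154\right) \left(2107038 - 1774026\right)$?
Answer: $-365696461776$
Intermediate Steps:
$\left(-2295302 + 1197154\right) \left(2107038 - 1774026\right) = \left(-1098148\right) 333012 = -365696461776$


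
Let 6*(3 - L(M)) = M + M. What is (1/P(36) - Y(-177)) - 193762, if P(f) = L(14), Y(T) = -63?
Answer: -968498/5 ≈ -1.9370e+5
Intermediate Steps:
L(M) = 3 - M/3 (L(M) = 3 - (M + M)/6 = 3 - M/3)
P(f) = -5/3 (P(f) = 3 - ⅓*14 = 3 - 14/3 = -5/3)
(1/P(36) - Y(-177)) - 193762 = (1/(-5/3) - 1*(-63)) - 193762 = (-⅗ + 63) - 193762 = 312/5 - 193762 = -968498/5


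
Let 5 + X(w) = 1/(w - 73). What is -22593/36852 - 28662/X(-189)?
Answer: 30745378985/5368108 ≈ 5727.4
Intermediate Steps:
X(w) = -5 + 1/(-73 + w) (X(w) = -5 + 1/(w - 73) = -5 + 1/(-73 + w))
-22593/36852 - 28662/X(-189) = -22593/36852 - 28662*(-73 - 189)/(366 - 5*(-189)) = -22593*1/36852 - 28662*(-262/(366 + 945)) = -7531/12284 - 28662/((-1/262*1311)) = -7531/12284 - 28662/(-1311/262) = -7531/12284 - 28662*(-262/1311) = -7531/12284 + 2503148/437 = 30745378985/5368108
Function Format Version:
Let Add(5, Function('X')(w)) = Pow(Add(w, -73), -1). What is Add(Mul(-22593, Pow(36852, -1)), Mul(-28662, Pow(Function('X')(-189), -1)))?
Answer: Rational(30745378985, 5368108) ≈ 5727.4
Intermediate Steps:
Function('X')(w) = Add(-5, Pow(Add(-73, w), -1)) (Function('X')(w) = Add(-5, Pow(Add(w, -73), -1)) = Add(-5, Pow(Add(-73, w), -1)))
Add(Mul(-22593, Pow(36852, -1)), Mul(-28662, Pow(Function('X')(-189), -1))) = Add(Mul(-22593, Pow(36852, -1)), Mul(-28662, Pow(Mul(Pow(Add(-73, -189), -1), Add(366, Mul(-5, -189))), -1))) = Add(Mul(-22593, Rational(1, 36852)), Mul(-28662, Pow(Mul(Pow(-262, -1), Add(366, 945)), -1))) = Add(Rational(-7531, 12284), Mul(-28662, Pow(Mul(Rational(-1, 262), 1311), -1))) = Add(Rational(-7531, 12284), Mul(-28662, Pow(Rational(-1311, 262), -1))) = Add(Rational(-7531, 12284), Mul(-28662, Rational(-262, 1311))) = Add(Rational(-7531, 12284), Rational(2503148, 437)) = Rational(30745378985, 5368108)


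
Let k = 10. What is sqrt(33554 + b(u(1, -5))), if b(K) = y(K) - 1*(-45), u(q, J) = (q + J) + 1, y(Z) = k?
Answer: sqrt(33609) ≈ 183.33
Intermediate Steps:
y(Z) = 10
u(q, J) = 1 + J + q (u(q, J) = (J + q) + 1 = 1 + J + q)
b(K) = 55 (b(K) = 10 - 1*(-45) = 10 + 45 = 55)
sqrt(33554 + b(u(1, -5))) = sqrt(33554 + 55) = sqrt(33609)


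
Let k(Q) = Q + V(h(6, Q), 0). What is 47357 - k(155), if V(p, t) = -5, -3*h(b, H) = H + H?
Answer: 47207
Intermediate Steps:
h(b, H) = -2*H/3 (h(b, H) = -(H + H)/3 = -2*H/3)
k(Q) = -5 + Q (k(Q) = Q - 5 = -5 + Q)
47357 - k(155) = 47357 - (-5 + 155) = 47357 - 1*150 = 47357 - 150 = 47207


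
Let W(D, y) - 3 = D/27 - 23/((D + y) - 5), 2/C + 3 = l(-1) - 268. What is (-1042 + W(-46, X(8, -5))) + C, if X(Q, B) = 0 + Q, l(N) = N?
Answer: -164239657/157896 ≈ -1040.2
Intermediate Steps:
X(Q, B) = Q
C = -1/136 (C = 2/(-3 + (-1 - 268)) = 2/(-3 - 269) = 2/(-272) = 2*(-1/272) = -1/136 ≈ -0.0073529)
W(D, y) = 3 - 23/(-5 + D + y) + D/27 (W(D, y) = 3 + (D/27 - 23/((D + y) - 5)) = 3 + (D*(1/27) - 23/(-5 + D + y)) = 3 + (D/27 - 23/(-5 + D + y)) = 3 + (-23/(-5 + D + y) + D/27) = 3 - 23/(-5 + D + y) + D/27)
(-1042 + W(-46, X(8, -5))) + C = (-1042 + (-1026 + (-46)² + 76*(-46) + 81*8 - 46*8)/(27*(-5 - 46 + 8))) - 1/136 = (-1042 + (1/27)*(-1026 + 2116 - 3496 + 648 - 368)/(-43)) - 1/136 = (-1042 + (1/27)*(-1/43)*(-2126)) - 1/136 = (-1042 + 2126/1161) - 1/136 = -1207636/1161 - 1/136 = -164239657/157896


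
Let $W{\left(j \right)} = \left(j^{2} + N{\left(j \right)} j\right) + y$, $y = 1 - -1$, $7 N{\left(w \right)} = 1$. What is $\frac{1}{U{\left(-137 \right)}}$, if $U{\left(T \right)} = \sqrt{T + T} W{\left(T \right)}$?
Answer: $- \frac{7 i \sqrt{274}}{35965240} \approx - 3.2217 \cdot 10^{-6} i$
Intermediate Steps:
$N{\left(w \right)} = \frac{1}{7}$ ($N{\left(w \right)} = \frac{1}{7} \cdot 1 = \frac{1}{7}$)
$y = 2$ ($y = 1 + \left(-2 + 3\right) = 1 + 1 = 2$)
$W{\left(j \right)} = 2 + j^{2} + \frac{j}{7}$ ($W{\left(j \right)} = \left(j^{2} + \frac{j}{7}\right) + 2 = 2 + j^{2} + \frac{j}{7}$)
$U{\left(T \right)} = \sqrt{2} \sqrt{T} \left(2 + T^{2} + \frac{T}{7}\right)$ ($U{\left(T \right)} = \sqrt{T + T} \left(2 + T^{2} + \frac{T}{7}\right) = \sqrt{2 T} \left(2 + T^{2} + \frac{T}{7}\right) = \sqrt{2} \sqrt{T} \left(2 + T^{2} + \frac{T}{7}\right)$)
$\frac{1}{U{\left(-137 \right)}} = \frac{1}{\sqrt{2} \sqrt{-137} \left(2 + \left(-137\right)^{2} + \frac{1}{7} \left(-137\right)\right)} = \frac{1}{\sqrt{2} i \sqrt{137} \left(2 + 18769 - \frac{137}{7}\right)} = \frac{1}{\sqrt{2} i \sqrt{137} \cdot \frac{131260}{7}} = \frac{1}{\frac{131260}{7} i \sqrt{274}} = - \frac{7 i \sqrt{274}}{35965240}$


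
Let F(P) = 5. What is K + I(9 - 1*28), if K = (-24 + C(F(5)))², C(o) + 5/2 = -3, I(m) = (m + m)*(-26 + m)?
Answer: 10321/4 ≈ 2580.3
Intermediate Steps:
I(m) = 2*m*(-26 + m) (I(m) = (2*m)*(-26 + m) = 2*m*(-26 + m))
C(o) = -11/2 (C(o) = -5/2 - 3 = -11/2)
K = 3481/4 (K = (-24 - 11/2)² = (-59/2)² = 3481/4 ≈ 870.25)
K + I(9 - 1*28) = 3481/4 + 2*(9 - 1*28)*(-26 + (9 - 1*28)) = 3481/4 + 2*(9 - 28)*(-26 + (9 - 28)) = 3481/4 + 2*(-19)*(-26 - 19) = 3481/4 + 2*(-19)*(-45) = 3481/4 + 1710 = 10321/4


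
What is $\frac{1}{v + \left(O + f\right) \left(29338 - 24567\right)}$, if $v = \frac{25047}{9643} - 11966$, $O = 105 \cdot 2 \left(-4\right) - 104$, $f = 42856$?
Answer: $\frac{9643}{1928119668645} \approx 5.0012 \cdot 10^{-9}$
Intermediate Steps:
$O = -944$ ($O = 105 \left(-8\right) - 104 = -840 - 104 = -944$)
$v = - \frac{115363091}{9643}$ ($v = 25047 \cdot \frac{1}{9643} - 11966 = \frac{25047}{9643} - 11966 = - \frac{115363091}{9643} \approx -11963.0$)
$\frac{1}{v + \left(O + f\right) \left(29338 - 24567\right)} = \frac{1}{- \frac{115363091}{9643} + \left(-944 + 42856\right) \left(29338 - 24567\right)} = \frac{1}{- \frac{115363091}{9643} + 41912 \cdot 4771} = \frac{1}{- \frac{115363091}{9643} + 199962152} = \frac{1}{\frac{1928119668645}{9643}} = \frac{9643}{1928119668645}$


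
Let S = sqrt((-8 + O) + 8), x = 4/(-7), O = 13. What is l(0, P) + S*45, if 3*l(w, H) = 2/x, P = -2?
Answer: -7/6 + 45*sqrt(13) ≈ 161.08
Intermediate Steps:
x = -4/7 (x = 4*(-1/7) = -4/7 ≈ -0.57143)
S = sqrt(13) (S = sqrt((-8 + 13) + 8) = sqrt(5 + 8) = sqrt(13) ≈ 3.6056)
l(w, H) = -7/6 (l(w, H) = (2/(-4/7))/3 = (2*(-7/4))/3 = (1/3)*(-7/2) = -7/6)
l(0, P) + S*45 = -7/6 + sqrt(13)*45 = -7/6 + 45*sqrt(13)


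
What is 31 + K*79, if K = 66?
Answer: 5245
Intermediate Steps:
31 + K*79 = 31 + 66*79 = 31 + 5214 = 5245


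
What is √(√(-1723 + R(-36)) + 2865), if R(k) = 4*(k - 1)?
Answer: √(2865 + I*√1871) ≈ 53.527 + 0.404*I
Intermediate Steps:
R(k) = -4 + 4*k (R(k) = 4*(-1 + k) = -4 + 4*k)
√(√(-1723 + R(-36)) + 2865) = √(√(-1723 + (-4 + 4*(-36))) + 2865) = √(√(-1723 + (-4 - 144)) + 2865) = √(√(-1723 - 148) + 2865) = √(√(-1871) + 2865) = √(I*√1871 + 2865) = √(2865 + I*√1871)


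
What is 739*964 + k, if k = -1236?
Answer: 711160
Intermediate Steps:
739*964 + k = 739*964 - 1236 = 712396 - 1236 = 711160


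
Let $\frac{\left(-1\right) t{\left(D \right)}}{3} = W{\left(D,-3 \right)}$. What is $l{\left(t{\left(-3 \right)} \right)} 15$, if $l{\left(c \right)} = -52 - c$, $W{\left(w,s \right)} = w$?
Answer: $-915$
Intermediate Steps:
$t{\left(D \right)} = - 3 D$
$l{\left(t{\left(-3 \right)} \right)} 15 = \left(-52 - \left(-3\right) \left(-3\right)\right) 15 = \left(-52 - 9\right) 15 = \left(-61\right) 15 = -915$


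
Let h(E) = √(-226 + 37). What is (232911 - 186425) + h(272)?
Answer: 46486 + 3*I*√21 ≈ 46486.0 + 13.748*I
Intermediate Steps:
h(E) = 3*I*√21 (h(E) = √(-189) = 3*I*√21)
(232911 - 186425) + h(272) = (232911 - 186425) + 3*I*√21 = 46486 + 3*I*√21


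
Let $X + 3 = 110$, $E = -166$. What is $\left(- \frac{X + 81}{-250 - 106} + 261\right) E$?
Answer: $- \frac{3863816}{89} \approx -43414.0$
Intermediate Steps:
$X = 107$ ($X = -3 + 110 = 107$)
$\left(- \frac{X + 81}{-250 - 106} + 261\right) E = \left(- \frac{107 + 81}{-250 - 106} + 261\right) \left(-166\right) = \left(- \frac{188}{-356} + 261\right) \left(-166\right) = \left(- \frac{188 \left(-1\right)}{356} + 261\right) \left(-166\right) = \left(\left(-1\right) \left(- \frac{47}{89}\right) + 261\right) \left(-166\right) = \left(\frac{47}{89} + 261\right) \left(-166\right) = \frac{23276}{89} \left(-166\right) = - \frac{3863816}{89}$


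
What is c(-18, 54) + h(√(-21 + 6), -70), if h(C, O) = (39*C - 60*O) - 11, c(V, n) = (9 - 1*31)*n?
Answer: 3001 + 39*I*√15 ≈ 3001.0 + 151.05*I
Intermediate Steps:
c(V, n) = -22*n (c(V, n) = (9 - 31)*n = -22*n)
h(C, O) = -11 - 60*O + 39*C (h(C, O) = (-60*O + 39*C) - 11 = -11 - 60*O + 39*C)
c(-18, 54) + h(√(-21 + 6), -70) = -22*54 + (-11 - 60*(-70) + 39*√(-21 + 6)) = -1188 + (-11 + 4200 + 39*√(-15)) = -1188 + (-11 + 4200 + 39*(I*√15)) = -1188 + (-11 + 4200 + 39*I*√15) = -1188 + (4189 + 39*I*√15) = 3001 + 39*I*√15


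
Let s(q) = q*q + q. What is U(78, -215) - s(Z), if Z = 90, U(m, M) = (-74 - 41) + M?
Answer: -8520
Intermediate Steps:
U(m, M) = -115 + M
s(q) = q + q² (s(q) = q² + q = q + q²)
U(78, -215) - s(Z) = (-115 - 215) - 90*(1 + 90) = -330 - 90*91 = -330 - 1*8190 = -330 - 8190 = -8520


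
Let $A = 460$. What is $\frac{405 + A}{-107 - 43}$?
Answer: $- \frac{173}{30} \approx -5.7667$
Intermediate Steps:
$\frac{405 + A}{-107 - 43} = \frac{405 + 460}{-107 - 43} = \frac{865}{-150} = 865 \left(- \frac{1}{150}\right) = - \frac{173}{30}$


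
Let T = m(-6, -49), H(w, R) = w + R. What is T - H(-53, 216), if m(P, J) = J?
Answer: -212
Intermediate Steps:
H(w, R) = R + w
T = -49
T - H(-53, 216) = -49 - (216 - 53) = -49 - 1*163 = -49 - 163 = -212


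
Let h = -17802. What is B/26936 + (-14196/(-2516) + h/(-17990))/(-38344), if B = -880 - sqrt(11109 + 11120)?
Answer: -11578312574/352535287195 - sqrt(22229)/26936 ≈ -0.038378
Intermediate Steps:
B = -880 - sqrt(22229) ≈ -1029.1
B/26936 + (-14196/(-2516) + h/(-17990))/(-38344) = (-880 - sqrt(22229))/26936 + (-14196/(-2516) - 17802/(-17990))/(-38344) = (-880 - sqrt(22229))*(1/26936) + (-14196*(-1/2516) - 17802*(-1/17990))*(-1/38344) = (-110/3367 - sqrt(22229)/26936) + (3549/629 + 8901/8995)*(-1/38344) = (-110/3367 - sqrt(22229)/26936) + (37521984/5657855)*(-1/38344) = (-110/3367 - sqrt(22229)/26936) - 4690248/27118099015 = -11578312574/352535287195 - sqrt(22229)/26936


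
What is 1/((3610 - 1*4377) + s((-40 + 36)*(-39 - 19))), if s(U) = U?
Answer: -1/535 ≈ -0.0018692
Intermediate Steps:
1/((3610 - 1*4377) + s((-40 + 36)*(-39 - 19))) = 1/((3610 - 1*4377) + (-40 + 36)*(-39 - 19)) = 1/((3610 - 4377) - 4*(-58)) = 1/(-767 + 232) = 1/(-535) = -1/535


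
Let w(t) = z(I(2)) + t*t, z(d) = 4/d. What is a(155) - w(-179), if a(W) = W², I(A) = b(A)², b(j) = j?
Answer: -8017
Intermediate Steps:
I(A) = A²
w(t) = 1 + t² (w(t) = 4/(2²) + t*t = 4/4 + t² = 4*(¼) + t² = 1 + t²)
a(155) - w(-179) = 155² - (1 + (-179)²) = 24025 - (1 + 32041) = 24025 - 1*32042 = 24025 - 32042 = -8017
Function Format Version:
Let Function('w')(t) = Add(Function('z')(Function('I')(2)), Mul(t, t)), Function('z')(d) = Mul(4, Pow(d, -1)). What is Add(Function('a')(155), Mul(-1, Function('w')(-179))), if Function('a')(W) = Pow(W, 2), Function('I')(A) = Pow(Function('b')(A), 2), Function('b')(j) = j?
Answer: -8017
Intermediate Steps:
Function('I')(A) = Pow(A, 2)
Function('w')(t) = Add(1, Pow(t, 2)) (Function('w')(t) = Add(Mul(4, Pow(Pow(2, 2), -1)), Mul(t, t)) = Add(Mul(4, Pow(4, -1)), Pow(t, 2)) = Add(Mul(4, Rational(1, 4)), Pow(t, 2)) = Add(1, Pow(t, 2)))
Add(Function('a')(155), Mul(-1, Function('w')(-179))) = Add(Pow(155, 2), Mul(-1, Add(1, Pow(-179, 2)))) = Add(24025, Mul(-1, Add(1, 32041))) = Add(24025, Mul(-1, 32042)) = Add(24025, -32042) = -8017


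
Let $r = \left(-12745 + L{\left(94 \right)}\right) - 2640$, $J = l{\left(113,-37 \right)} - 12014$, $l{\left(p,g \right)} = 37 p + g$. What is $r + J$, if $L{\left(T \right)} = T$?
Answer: $-23161$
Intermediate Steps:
$l{\left(p,g \right)} = g + 37 p$
$J = -7870$ ($J = \left(-37 + 37 \cdot 113\right) - 12014 = \left(-37 + 4181\right) - 12014 = 4144 - 12014 = -7870$)
$r = -15291$ ($r = \left(-12745 + 94\right) - 2640 = -12651 - 2640 = -15291$)
$r + J = -15291 - 7870 = -23161$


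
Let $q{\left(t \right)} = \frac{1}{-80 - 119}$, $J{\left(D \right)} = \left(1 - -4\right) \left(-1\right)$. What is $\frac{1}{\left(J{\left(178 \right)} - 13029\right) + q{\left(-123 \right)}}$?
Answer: $- \frac{199}{2593767} \approx -7.6722 \cdot 10^{-5}$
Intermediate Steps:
$J{\left(D \right)} = -5$ ($J{\left(D \right)} = \left(1 + 4\right) \left(-1\right) = 5 \left(-1\right) = -5$)
$q{\left(t \right)} = - \frac{1}{199}$ ($q{\left(t \right)} = \frac{1}{-199} = - \frac{1}{199}$)
$\frac{1}{\left(J{\left(178 \right)} - 13029\right) + q{\left(-123 \right)}} = \frac{1}{\left(-5 - 13029\right) - \frac{1}{199}} = \frac{1}{-13034 - \frac{1}{199}} = \frac{1}{- \frac{2593767}{199}} = - \frac{199}{2593767}$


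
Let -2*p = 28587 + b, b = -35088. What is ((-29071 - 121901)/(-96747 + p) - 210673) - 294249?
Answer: -31472192534/62331 ≈ -5.0492e+5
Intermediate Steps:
p = 6501/2 (p = -(28587 - 35088)/2 = -½*(-6501) = 6501/2 ≈ 3250.5)
((-29071 - 121901)/(-96747 + p) - 210673) - 294249 = ((-29071 - 121901)/(-96747 + 6501/2) - 210673) - 294249 = (-150972/(-186993/2) - 210673) - 294249 = (-150972*(-2/186993) - 210673) - 294249 = (100648/62331 - 210673) - 294249 = -13131358115/62331 - 294249 = -31472192534/62331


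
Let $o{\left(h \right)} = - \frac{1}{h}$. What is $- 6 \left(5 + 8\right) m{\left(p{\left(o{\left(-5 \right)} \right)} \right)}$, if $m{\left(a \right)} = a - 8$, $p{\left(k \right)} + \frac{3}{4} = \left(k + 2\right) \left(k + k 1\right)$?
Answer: $\frac{30693}{50} \approx 613.86$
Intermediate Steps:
$p{\left(k \right)} = - \frac{3}{4} + 2 k \left(2 + k\right)$ ($p{\left(k \right)} = - \frac{3}{4} + \left(k + 2\right) \left(k + k 1\right) = - \frac{3}{4} + \left(2 + k\right) \left(k + k\right) = - \frac{3}{4} + \left(2 + k\right) 2 k = - \frac{3}{4} + 2 k \left(2 + k\right)$)
$m{\left(a \right)} = -8 + a$
$- 6 \left(5 + 8\right) m{\left(p{\left(o{\left(-5 \right)} \right)} \right)} = - 6 \left(5 + 8\right) \left(-8 + \left(- \frac{3}{4} + 2 \left(- \frac{1}{-5}\right)^{2} + 4 \left(- \frac{1}{-5}\right)\right)\right) = \left(-6\right) 13 \left(-8 + \left(- \frac{3}{4} + 2 \left(\left(-1\right) \left(- \frac{1}{5}\right)\right)^{2} + 4 \left(\left(-1\right) \left(- \frac{1}{5}\right)\right)\right)\right) = - 78 \left(-8 + \left(- \frac{3}{4} + \frac{2}{25} + 4 \cdot \frac{1}{5}\right)\right) = - 78 \left(-8 + \left(- \frac{3}{4} + 2 \cdot \frac{1}{25} + \frac{4}{5}\right)\right) = - 78 \left(-8 + \left(- \frac{3}{4} + \frac{2}{25} + \frac{4}{5}\right)\right) = - 78 \left(-8 + \frac{13}{100}\right) = \left(-78\right) \left(- \frac{787}{100}\right) = \frac{30693}{50}$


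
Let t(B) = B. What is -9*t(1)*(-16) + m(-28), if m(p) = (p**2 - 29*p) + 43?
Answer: 1783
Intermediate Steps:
m(p) = 43 + p**2 - 29*p
-9*t(1)*(-16) + m(-28) = -9*1*(-16) + (43 + (-28)**2 - 29*(-28)) = -9*(-16) + (43 + 784 + 812) = 144 + 1639 = 1783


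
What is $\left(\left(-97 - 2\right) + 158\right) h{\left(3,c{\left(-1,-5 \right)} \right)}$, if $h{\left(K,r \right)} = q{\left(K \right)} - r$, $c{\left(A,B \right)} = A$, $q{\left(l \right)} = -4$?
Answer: $-177$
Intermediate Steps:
$h{\left(K,r \right)} = -4 - r$
$\left(\left(-97 - 2\right) + 158\right) h{\left(3,c{\left(-1,-5 \right)} \right)} = \left(\left(-97 - 2\right) + 158\right) \left(-4 - -1\right) = \left(-99 + 158\right) \left(-4 + 1\right) = 59 \left(-3\right) = -177$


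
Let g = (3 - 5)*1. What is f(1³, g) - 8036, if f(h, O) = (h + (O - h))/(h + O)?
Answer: -8034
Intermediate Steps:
g = -2 (g = -2*1 = -2)
f(h, O) = O/(O + h)
f(1³, g) - 8036 = -2/(-2 + 1³) - 8036 = -2/(-2 + 1) - 8036 = -2/(-1) - 8036 = -2*(-1) - 8036 = 2 - 8036 = -8034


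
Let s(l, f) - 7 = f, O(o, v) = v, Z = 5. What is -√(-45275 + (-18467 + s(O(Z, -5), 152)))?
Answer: -I*√63583 ≈ -252.16*I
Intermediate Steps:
s(l, f) = 7 + f
-√(-45275 + (-18467 + s(O(Z, -5), 152))) = -√(-45275 + (-18467 + (7 + 152))) = -√(-45275 + (-18467 + 159)) = -√(-45275 - 18308) = -√(-63583) = -I*√63583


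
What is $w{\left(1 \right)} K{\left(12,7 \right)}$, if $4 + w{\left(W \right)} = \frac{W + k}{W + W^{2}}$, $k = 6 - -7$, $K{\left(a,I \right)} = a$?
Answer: $36$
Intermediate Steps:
$k = 13$ ($k = 6 + 7 = 13$)
$w{\left(W \right)} = -4 + \frac{13 + W}{W + W^{2}}$ ($w{\left(W \right)} = -4 + \frac{W + 13}{W + W^{2}} = -4 + \frac{13 + W}{W + W^{2}}$)
$w{\left(1 \right)} K{\left(12,7 \right)} = \frac{13 - 4 \cdot 1^{2} - 3}{1 \left(1 + 1\right)} 12 = 1 \cdot \frac{1}{2} \left(13 - 4 - 3\right) 12 = 1 \cdot \frac{1}{2} \cdot 6 \cdot 12 = 3 \cdot 12 = 36$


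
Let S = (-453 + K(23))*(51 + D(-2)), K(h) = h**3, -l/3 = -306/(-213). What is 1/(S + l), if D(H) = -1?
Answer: 71/41584394 ≈ 1.7074e-6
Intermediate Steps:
l = -306/71 (l = -(-918)/(-213) = -(-918)*(-1)/213 = -3*102/71 = -306/71 ≈ -4.3099)
S = 585700 (S = (-453 + 23**3)*(51 - 1) = (-453 + 12167)*50 = 11714*50 = 585700)
1/(S + l) = 1/(585700 - 306/71) = 1/(41584394/71) = 71/41584394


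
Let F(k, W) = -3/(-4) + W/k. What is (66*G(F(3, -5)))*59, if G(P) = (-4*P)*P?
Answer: -78529/6 ≈ -13088.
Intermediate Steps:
F(k, W) = 3/4 + W/k (F(k, W) = -3*(-1/4) + W/k = 3/4 + W/k)
G(P) = -4*P**2
(66*G(F(3, -5)))*59 = (66*(-4*(3/4 - 5/3)**2))*59 = (66*(-4*(-11/12)**2))*59 = (66*(-4*121/144))*59 = (66*(-121/36))*59 = -1331/6*59 = -78529/6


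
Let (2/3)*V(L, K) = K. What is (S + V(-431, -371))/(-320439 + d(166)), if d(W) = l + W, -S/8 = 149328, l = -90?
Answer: 2390361/640726 ≈ 3.7307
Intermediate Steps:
S = -1194624 (S = -8*149328 = -1194624)
V(L, K) = 3*K/2
d(W) = -90 + W
(S + V(-431, -371))/(-320439 + d(166)) = (-1194624 + (3/2)*(-371))/(-320439 + (-90 + 166)) = (-1194624 - 1113/2)/(-320439 + 76) = -2390361/2/(-320363) = -2390361/2*(-1/320363) = 2390361/640726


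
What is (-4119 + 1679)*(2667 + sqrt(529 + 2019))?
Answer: -6507480 - 34160*sqrt(13) ≈ -6.6306e+6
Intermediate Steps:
(-4119 + 1679)*(2667 + sqrt(529 + 2019)) = -2440*(2667 + sqrt(2548)) = -2440*(2667 + 14*sqrt(13)) = -6507480 - 34160*sqrt(13)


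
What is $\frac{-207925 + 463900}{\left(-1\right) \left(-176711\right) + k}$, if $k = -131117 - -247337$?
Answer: $\frac{255975}{292931} \approx 0.87384$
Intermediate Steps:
$k = 116220$ ($k = -131117 + 247337 = 116220$)
$\frac{-207925 + 463900}{\left(-1\right) \left(-176711\right) + k} = \frac{-207925 + 463900}{\left(-1\right) \left(-176711\right) + 116220} = \frac{255975}{176711 + 116220} = \frac{255975}{292931}$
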